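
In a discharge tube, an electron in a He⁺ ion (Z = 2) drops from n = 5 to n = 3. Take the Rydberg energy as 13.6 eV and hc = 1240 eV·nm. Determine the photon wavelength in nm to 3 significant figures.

For Z = 2 the level energies scale as Z², so the effective Rydberg energy is 13.6 × 4 = 54.40 eV.
ΔE = 54.40 × (1/3² − 1/5²) = 54.40 × 0.07111 = 3.868 eV.
λ = hc/ΔE = 1240 / 3.868 = 321 nm.

321 nm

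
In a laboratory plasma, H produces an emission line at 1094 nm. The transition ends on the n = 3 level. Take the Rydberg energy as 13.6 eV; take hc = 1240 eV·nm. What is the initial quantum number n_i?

n_i = 6

The photon energy is ΔE = hc/λ = 1240 / 1094 = 1.133 eV.
With Z = 1, ΔE = 13.60 × (1/n_f² − 1/n_i²), so 1/n_f² − 1/n_i² = 0.08334.
With n_f = 3: 1/n_i² = 1/9 − 0.08334 = 0.02777, so n_i ≈ 6.00.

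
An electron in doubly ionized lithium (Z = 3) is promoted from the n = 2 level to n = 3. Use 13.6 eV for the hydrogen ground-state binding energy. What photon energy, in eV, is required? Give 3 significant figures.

17.0 eV

The Bohr energies scale as Z², so for Z = 3: E_n = −122.4/n² eV.
E_3 = −122.4/9 = −13.60 eV and E_2 = −122.4/4 = −30.60 eV.
The photon energy is |E_3 − E_2| = 17.0 eV.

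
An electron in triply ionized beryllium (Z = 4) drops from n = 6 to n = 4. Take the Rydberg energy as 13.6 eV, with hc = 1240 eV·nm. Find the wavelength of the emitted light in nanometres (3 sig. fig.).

164 nm

For Z = 4 the level energies scale as Z², so the effective Rydberg energy is 13.6 × 16 = 217.6 eV.
ΔE = 217.6 × (1/4² − 1/6²) = 217.6 × 0.03472 = 7.556 eV.
λ = hc/ΔE = 1240 / 7.556 = 164 nm.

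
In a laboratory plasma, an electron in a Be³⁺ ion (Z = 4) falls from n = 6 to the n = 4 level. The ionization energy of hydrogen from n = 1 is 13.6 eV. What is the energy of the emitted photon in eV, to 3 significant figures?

7.56 eV

The Bohr energies scale as Z², so for Z = 4: E_n = −217.6/n² eV.
E_6 = −217.6/36 = −6.044 eV and E_4 = −217.6/16 = −13.60 eV.
The photon energy is |E_6 − E_4| = 7.56 eV.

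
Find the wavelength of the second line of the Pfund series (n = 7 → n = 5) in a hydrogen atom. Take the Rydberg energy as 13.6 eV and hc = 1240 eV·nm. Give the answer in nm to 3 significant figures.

The Pfund series terminates on n_f = 5; the second line has n_i = 5+2 = 7.
ΔE = 13.60 × (1/5² − 1/7²) = 0.2664 eV.
λ = 1240 / 0.2664 = 4650 nm.

4650 nm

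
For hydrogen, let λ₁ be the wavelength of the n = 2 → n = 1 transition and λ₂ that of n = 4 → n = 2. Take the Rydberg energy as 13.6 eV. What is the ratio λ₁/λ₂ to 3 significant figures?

0.250

λ ∝ 1/ΔE ∝ 1/(1/n_f² − 1/n_i²), and the Z² and hc factors cancel in the ratio.
λ₁/λ₂ = (1/2² − 1/4²)/(1/1² − 1/2²) = 0.1875/0.7500 = 0.250.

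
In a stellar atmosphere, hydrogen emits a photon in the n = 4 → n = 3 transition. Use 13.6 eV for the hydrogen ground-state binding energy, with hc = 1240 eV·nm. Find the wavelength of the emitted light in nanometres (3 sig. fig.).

1880 nm

ΔE = 13.60 × (1/3² − 1/4²) = 13.60 × 0.04861 = 0.6611 eV.
λ = hc/ΔE = 1240 / 0.6611 = 1880 nm.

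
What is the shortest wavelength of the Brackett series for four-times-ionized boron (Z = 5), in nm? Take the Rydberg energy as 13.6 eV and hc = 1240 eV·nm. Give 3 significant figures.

58.4 nm

The Brackett series has lower level n_f = 4; the series limit corresponds to n_i → ∞.
ΔE_max = 13.6 × 25 / 4² = 21.25 eV.
λ_min = 1240 / 21.25 = 58.4 nm.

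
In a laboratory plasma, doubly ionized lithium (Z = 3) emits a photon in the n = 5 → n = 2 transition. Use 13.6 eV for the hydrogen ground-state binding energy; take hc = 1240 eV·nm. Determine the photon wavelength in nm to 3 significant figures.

For Z = 3 the level energies scale as Z², so the effective Rydberg energy is 13.6 × 9 = 122.4 eV.
ΔE = 122.4 × (1/2² − 1/5²) = 122.4 × 0.2100 = 25.70 eV.
λ = hc/ΔE = 1240 / 25.70 = 48.2 nm.

48.2 nm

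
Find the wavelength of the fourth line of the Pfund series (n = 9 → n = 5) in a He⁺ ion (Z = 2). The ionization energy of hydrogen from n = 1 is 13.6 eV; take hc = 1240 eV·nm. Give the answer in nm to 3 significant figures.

The Pfund series terminates on n_f = 5; the fourth line has n_i = 5+4 = 9.
ΔE = 54.40 × (1/5² − 1/9²) = 1.504 eV.
λ = 1240 / 1.504 = 824 nm.

824 nm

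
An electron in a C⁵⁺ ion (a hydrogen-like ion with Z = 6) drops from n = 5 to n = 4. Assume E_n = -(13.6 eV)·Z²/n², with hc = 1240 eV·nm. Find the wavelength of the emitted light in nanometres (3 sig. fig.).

For Z = 6 the level energies scale as Z², so the effective Rydberg energy is 13.6 × 36 = 489.6 eV.
ΔE = 489.6 × (1/4² − 1/5²) = 489.6 × 0.02250 = 11.02 eV.
λ = hc/ΔE = 1240 / 11.02 = 113 nm.

113 nm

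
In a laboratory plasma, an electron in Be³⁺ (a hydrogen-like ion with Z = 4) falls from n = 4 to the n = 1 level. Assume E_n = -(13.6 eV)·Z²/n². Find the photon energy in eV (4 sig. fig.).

204.0 eV

The Bohr energies scale as Z², so for Z = 4: E_n = −217.6/n² eV.
E_4 = −217.6/16 = −13.60 eV and E_1 = −217.6/1 = −217.6 eV.
The photon energy is |E_4 − E_1| = 204.0 eV.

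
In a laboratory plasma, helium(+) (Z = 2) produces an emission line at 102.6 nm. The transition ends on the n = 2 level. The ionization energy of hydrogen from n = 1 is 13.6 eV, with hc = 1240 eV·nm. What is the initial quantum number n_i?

n_i = 6

The photon energy is ΔE = hc/λ = 1240 / 102.6 = 12.09 eV.
With Z = 2, ΔE = 54.40 × (1/n_f² − 1/n_i²), so 1/n_f² − 1/n_i² = 0.2222.
With n_f = 2: 1/n_i² = 1/4 − 0.2222 = 0.02784, so n_i ≈ 5.99.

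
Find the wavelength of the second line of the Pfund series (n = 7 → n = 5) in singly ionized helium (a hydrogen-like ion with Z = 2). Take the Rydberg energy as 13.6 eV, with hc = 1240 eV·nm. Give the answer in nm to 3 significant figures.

The Pfund series terminates on n_f = 5; the second line has n_i = 5+2 = 7.
ΔE = 54.40 × (1/5² − 1/7²) = 1.066 eV.
λ = 1240 / 1.066 = 1160 nm.

1160 nm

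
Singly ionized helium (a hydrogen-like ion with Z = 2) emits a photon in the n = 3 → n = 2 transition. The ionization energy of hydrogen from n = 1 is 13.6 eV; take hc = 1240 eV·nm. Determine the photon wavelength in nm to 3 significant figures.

164 nm

For Z = 2 the level energies scale as Z², so the effective Rydberg energy is 13.6 × 4 = 54.40 eV.
ΔE = 54.40 × (1/2² − 1/3²) = 54.40 × 0.1389 = 7.556 eV.
λ = hc/ΔE = 1240 / 7.556 = 164 nm.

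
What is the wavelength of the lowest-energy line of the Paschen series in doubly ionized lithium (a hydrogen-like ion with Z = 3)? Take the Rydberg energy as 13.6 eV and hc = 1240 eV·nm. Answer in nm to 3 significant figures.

The Paschen series terminates on n_f = 3; the first line has n_i = 3+1 = 4.
ΔE = 122.4 × (1/3² − 1/4²) = 5.950 eV.
λ = 1240 / 5.950 = 208 nm.

208 nm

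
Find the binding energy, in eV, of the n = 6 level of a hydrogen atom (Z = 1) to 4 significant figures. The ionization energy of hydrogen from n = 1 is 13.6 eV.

0.3778 eV

E_6 = −13.60/36 = −0.3778 eV, so ionization (to E = 0) requires 0.3778 eV.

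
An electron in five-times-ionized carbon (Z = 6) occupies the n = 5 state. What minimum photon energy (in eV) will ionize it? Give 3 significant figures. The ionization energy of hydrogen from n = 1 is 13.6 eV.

19.6 eV

E_n = −13.6 Z²/n² = −489.6/n² eV for Z = 6.
E_5 = −489.6/25 = −19.6 eV, so ionization (to E = 0) requires 19.6 eV.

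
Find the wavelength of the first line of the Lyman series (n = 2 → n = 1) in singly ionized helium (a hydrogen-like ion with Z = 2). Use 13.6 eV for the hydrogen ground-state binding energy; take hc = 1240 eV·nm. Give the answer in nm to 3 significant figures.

30.4 nm

The Lyman series terminates on n_f = 1; the first line has n_i = 1+1 = 2.
ΔE = 54.40 × (1/1² − 1/2²) = 40.80 eV.
λ = 1240 / 40.80 = 30.4 nm.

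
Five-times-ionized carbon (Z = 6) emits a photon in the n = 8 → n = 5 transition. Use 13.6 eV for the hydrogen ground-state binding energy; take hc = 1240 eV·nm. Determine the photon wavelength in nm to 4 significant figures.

For Z = 6 the level energies scale as Z², so the effective Rydberg energy is 13.6 × 36 = 489.6 eV.
ΔE = 489.6 × (1/5² − 1/8²) = 489.6 × 0.02438 = 11.93 eV.
λ = hc/ΔE = 1240 / 11.93 = 103.9 nm.

103.9 nm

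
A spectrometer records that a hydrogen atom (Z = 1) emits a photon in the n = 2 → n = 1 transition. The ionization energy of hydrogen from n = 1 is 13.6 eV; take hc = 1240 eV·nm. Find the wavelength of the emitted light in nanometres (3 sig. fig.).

ΔE = 13.60 × (1/1² − 1/2²) = 13.60 × 0.7500 = 10.20 eV.
λ = hc/ΔE = 1240 / 10.20 = 122 nm.
This line belongs to the Lyman series.

122 nm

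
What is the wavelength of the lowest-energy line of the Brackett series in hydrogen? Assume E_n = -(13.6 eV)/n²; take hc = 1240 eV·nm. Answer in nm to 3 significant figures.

The Brackett series terminates on n_f = 4; the first line has n_i = 4+1 = 5.
ΔE = 13.60 × (1/4² − 1/5²) = 0.3060 eV.
λ = 1240 / 0.3060 = 4050 nm.

4050 nm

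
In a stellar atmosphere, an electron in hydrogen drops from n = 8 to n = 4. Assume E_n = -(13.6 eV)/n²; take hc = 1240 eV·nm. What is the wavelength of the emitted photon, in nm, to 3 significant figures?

ΔE = 13.60 × (1/4² − 1/8²) = 13.60 × 0.04688 = 0.6375 eV.
λ = hc/ΔE = 1240 / 0.6375 = 1950 nm.
This line belongs to the Brackett series.

1950 nm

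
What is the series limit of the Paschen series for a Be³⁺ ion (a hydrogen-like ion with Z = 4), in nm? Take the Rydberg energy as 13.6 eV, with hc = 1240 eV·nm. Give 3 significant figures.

51.3 nm

The Paschen series has lower level n_f = 3; the series limit corresponds to n_i → ∞.
ΔE_max = 13.6 × 16 / 3² = 24.18 eV.
λ_min = 1240 / 24.18 = 51.3 nm.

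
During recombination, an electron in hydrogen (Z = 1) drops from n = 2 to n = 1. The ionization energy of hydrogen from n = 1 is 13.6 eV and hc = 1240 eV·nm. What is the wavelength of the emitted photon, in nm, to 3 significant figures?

ΔE = 13.60 × (1/1² − 1/2²) = 13.60 × 0.7500 = 10.20 eV.
λ = hc/ΔE = 1240 / 10.20 = 122 nm.

122 nm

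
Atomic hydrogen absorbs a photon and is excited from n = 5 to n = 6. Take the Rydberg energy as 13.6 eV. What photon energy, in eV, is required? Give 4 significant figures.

E_6 = −13.60/36 = −0.3778 eV and E_5 = −13.60/25 = −0.5440 eV.
The photon energy is |E_6 − E_5| = 0.1662 eV.

0.1662 eV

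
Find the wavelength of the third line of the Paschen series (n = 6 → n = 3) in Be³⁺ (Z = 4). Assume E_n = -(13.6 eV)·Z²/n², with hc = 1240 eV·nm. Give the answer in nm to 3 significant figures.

The Paschen series terminates on n_f = 3; the third line has n_i = 3+3 = 6.
ΔE = 217.6 × (1/3² − 1/6²) = 18.13 eV.
λ = 1240 / 18.13 = 68.4 nm.

68.4 nm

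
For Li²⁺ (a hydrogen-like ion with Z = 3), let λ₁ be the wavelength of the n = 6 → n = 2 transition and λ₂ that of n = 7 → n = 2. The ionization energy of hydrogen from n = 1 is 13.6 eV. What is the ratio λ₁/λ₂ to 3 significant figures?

λ ∝ 1/ΔE ∝ 1/(1/n_f² − 1/n_i²), and the Z² and hc factors cancel in the ratio.
λ₁/λ₂ = (1/2² − 1/7²)/(1/2² − 1/6²) = 0.2296/0.2222 = 1.03.

1.03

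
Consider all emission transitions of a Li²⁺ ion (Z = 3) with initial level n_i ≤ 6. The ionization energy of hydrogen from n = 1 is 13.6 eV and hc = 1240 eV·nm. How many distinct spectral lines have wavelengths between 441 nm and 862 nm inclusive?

Enumerate all n_i → n_f pairs with 1 ≤ n_f < n_i ≤ 6 and compute λ = 1240 / [13.6·9·(1/n_f² − 1/n_i²)].
Lines falling in [441, 862] nm: 5→4 (450.3 nm), 6→5 (828.9 nm).

2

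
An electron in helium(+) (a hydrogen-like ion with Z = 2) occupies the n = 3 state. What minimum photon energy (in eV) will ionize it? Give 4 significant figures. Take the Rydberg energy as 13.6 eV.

6.044 eV

E_n = −13.6 Z²/n² = −54.40/n² eV for Z = 2.
E_3 = −54.40/9 = −6.044 eV, so ionization (to E = 0) requires 6.044 eV.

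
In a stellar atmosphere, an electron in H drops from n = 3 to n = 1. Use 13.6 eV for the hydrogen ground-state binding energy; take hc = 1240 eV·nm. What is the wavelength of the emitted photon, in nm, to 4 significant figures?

102.6 nm

ΔE = 13.60 × (1/1² − 1/3²) = 13.60 × 0.8889 = 12.09 eV.
λ = hc/ΔE = 1240 / 12.09 = 102.6 nm.
This line belongs to the Lyman series.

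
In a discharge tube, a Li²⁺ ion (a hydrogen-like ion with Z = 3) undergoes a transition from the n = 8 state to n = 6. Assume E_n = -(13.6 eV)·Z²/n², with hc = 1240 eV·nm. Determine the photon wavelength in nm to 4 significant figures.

For Z = 3 the level energies scale as Z², so the effective Rydberg energy is 13.6 × 9 = 122.4 eV.
ΔE = 122.4 × (1/6² − 1/8²) = 122.4 × 0.01215 = 1.488 eV.
λ = hc/ΔE = 1240 / 1.488 = 833.6 nm.

833.6 nm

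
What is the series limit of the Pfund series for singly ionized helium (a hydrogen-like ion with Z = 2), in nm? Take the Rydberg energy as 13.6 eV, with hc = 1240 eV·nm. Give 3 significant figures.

570 nm

The Pfund series has lower level n_f = 5; the series limit corresponds to n_i → ∞.
ΔE_max = 13.6 × 4 / 5² = 2.176 eV.
λ_min = 1240 / 2.176 = 570 nm.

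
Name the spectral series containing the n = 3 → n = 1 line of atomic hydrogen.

Lyman

The series is set by the lower level: n_f = 1 is the Lyman series.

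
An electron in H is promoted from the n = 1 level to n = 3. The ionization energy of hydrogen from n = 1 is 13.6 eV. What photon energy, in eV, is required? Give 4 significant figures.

E_3 = −13.60/9 = −1.511 eV and E_1 = −13.60/1 = −13.60 eV.
The photon energy is |E_3 − E_1| = 12.09 eV.

12.09 eV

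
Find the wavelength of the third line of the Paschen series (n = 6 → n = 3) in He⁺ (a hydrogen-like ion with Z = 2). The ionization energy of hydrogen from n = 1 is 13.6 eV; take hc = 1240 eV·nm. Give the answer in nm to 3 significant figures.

The Paschen series terminates on n_f = 3; the third line has n_i = 3+3 = 6.
ΔE = 54.40 × (1/3² − 1/6²) = 4.533 eV.
λ = 1240 / 4.533 = 274 nm.

274 nm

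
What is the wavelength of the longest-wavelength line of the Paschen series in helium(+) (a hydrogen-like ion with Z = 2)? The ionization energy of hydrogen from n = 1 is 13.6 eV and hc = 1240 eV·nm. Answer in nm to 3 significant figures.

469 nm

The Paschen series terminates on n_f = 3; the first line has n_i = 3+1 = 4.
ΔE = 54.40 × (1/3² − 1/4²) = 2.644 eV.
λ = 1240 / 2.644 = 469 nm.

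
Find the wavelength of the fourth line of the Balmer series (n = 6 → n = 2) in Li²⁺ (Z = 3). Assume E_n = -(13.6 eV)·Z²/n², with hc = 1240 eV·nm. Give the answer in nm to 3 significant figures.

45.6 nm

The Balmer series terminates on n_f = 2; the fourth line has n_i = 2+4 = 6.
ΔE = 122.4 × (1/2² − 1/6²) = 27.20 eV.
λ = 1240 / 27.20 = 45.6 nm.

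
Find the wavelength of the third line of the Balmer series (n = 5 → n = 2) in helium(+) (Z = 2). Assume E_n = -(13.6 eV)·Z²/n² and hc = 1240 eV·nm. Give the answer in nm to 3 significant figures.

The Balmer series terminates on n_f = 2; the third line has n_i = 2+3 = 5.
ΔE = 54.40 × (1/2² − 1/5²) = 11.42 eV.
λ = 1240 / 11.42 = 109 nm.

109 nm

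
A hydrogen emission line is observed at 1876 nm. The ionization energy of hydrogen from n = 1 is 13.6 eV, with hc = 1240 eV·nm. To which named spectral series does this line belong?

ΔE = 1240/1876 = 0.6610 eV.
This matches 13.6 × (1/3² − 1/4²), so n_f = 3: the Paschen series.

Paschen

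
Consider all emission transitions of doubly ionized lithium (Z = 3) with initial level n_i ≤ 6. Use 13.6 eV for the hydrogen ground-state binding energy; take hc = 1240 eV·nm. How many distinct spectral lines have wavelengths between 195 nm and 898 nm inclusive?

Enumerate all n_i → n_f pairs with 1 ≤ n_f < n_i ≤ 6 and compute λ = 1240 / [13.6·9·(1/n_f² − 1/n_i²)].
Lines falling in [195, 898] nm: 4→3 (208.4 nm), 6→4 (291.8 nm), 5→4 (450.3 nm), 6→5 (828.9 nm).

4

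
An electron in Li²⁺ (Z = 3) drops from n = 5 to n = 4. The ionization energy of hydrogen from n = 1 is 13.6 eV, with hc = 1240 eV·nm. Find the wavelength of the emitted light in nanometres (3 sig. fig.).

450 nm

For Z = 3 the level energies scale as Z², so the effective Rydberg energy is 13.6 × 9 = 122.4 eV.
ΔE = 122.4 × (1/4² − 1/5²) = 122.4 × 0.02250 = 2.754 eV.
λ = hc/ΔE = 1240 / 2.754 = 450 nm.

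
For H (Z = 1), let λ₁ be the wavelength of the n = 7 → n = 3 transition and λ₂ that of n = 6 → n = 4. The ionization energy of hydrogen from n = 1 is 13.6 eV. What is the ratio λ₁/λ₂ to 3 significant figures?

λ ∝ 1/ΔE ∝ 1/(1/n_f² − 1/n_i²), and the Z² and hc factors cancel in the ratio.
λ₁/λ₂ = (1/4² − 1/6²)/(1/3² − 1/7²) = 0.03472/0.09070 = 0.383.

0.383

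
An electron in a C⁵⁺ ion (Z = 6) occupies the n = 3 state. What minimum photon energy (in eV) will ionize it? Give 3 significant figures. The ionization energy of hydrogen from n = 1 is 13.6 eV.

E_n = −13.6 Z²/n² = −489.6/n² eV for Z = 6.
E_3 = −489.6/9 = −54.4 eV, so ionization (to E = 0) requires 54.4 eV.

54.4 eV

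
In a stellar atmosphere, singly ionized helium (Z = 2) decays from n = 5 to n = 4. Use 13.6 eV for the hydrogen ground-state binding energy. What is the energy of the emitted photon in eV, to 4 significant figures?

1.224 eV

The Bohr energies scale as Z², so for Z = 2: E_n = −54.40/n² eV.
E_5 = −54.40/25 = −2.176 eV and E_4 = −54.40/16 = −3.400 eV.
The photon energy is |E_5 − E_4| = 1.224 eV.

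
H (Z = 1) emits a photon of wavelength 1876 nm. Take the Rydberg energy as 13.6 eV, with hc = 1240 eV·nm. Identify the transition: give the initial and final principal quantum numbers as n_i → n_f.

The photon energy is ΔE = hc/λ = 1240 / 1876 = 0.6610 eV.
With Z = 1, ΔE = 13.60 × (1/n_f² − 1/n_i²), so 1/n_f² − 1/n_i² = 0.04860.
Trying n_f = 3 gives 1/n_i² = 0.06251, i.e. n_i ≈ 4; this pair matches.

n_i = 4, n_f = 3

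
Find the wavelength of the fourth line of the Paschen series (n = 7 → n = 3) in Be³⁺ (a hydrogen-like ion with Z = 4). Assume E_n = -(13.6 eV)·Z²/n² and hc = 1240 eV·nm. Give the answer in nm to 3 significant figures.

The Paschen series terminates on n_f = 3; the fourth line has n_i = 3+4 = 7.
ΔE = 217.6 × (1/3² − 1/7²) = 19.74 eV.
λ = 1240 / 19.74 = 62.8 nm.

62.8 nm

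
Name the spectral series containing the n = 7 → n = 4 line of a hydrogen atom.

Brackett

The series is set by the lower level: n_f = 4 is the Brackett series.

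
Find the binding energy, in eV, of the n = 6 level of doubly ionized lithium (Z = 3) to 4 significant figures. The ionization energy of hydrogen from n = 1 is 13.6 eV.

E_n = −13.6 Z²/n² = −122.4/n² eV for Z = 3.
E_6 = −122.4/36 = −3.400 eV, so ionization (to E = 0) requires 3.400 eV.

3.400 eV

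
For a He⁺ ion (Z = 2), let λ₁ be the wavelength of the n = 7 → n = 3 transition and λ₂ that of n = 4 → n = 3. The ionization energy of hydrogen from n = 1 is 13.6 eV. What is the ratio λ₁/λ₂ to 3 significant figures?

0.536

λ ∝ 1/ΔE ∝ 1/(1/n_f² − 1/n_i²), and the Z² and hc factors cancel in the ratio.
λ₁/λ₂ = (1/3² − 1/4²)/(1/3² − 1/7²) = 0.04861/0.09070 = 0.536.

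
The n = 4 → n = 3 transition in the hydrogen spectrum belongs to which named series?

Paschen

The series is set by the lower level: n_f = 3 is the Paschen series.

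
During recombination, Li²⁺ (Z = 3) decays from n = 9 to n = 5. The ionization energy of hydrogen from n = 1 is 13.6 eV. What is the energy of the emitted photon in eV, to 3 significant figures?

3.38 eV

The Bohr energies scale as Z², so for Z = 3: E_n = −122.4/n² eV.
E_9 = −122.4/81 = −1.511 eV and E_5 = −122.4/25 = −4.896 eV.
The photon energy is |E_9 − E_5| = 3.38 eV.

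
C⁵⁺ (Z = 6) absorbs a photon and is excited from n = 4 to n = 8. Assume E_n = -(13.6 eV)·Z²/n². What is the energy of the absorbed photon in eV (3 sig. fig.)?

The Bohr energies scale as Z², so for Z = 6: E_n = −489.6/n² eV.
E_8 = −489.6/64 = −7.650 eV and E_4 = −489.6/16 = −30.60 eV.
The photon energy is |E_8 − E_4| = 23.0 eV.

23.0 eV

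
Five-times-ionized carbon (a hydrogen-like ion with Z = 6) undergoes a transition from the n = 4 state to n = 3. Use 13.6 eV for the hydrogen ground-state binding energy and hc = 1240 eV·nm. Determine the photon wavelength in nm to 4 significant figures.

For Z = 6 the level energies scale as Z², so the effective Rydberg energy is 13.6 × 36 = 489.6 eV.
ΔE = 489.6 × (1/3² − 1/4²) = 489.6 × 0.04861 = 23.80 eV.
λ = hc/ΔE = 1240 / 23.80 = 52.10 nm.

52.10 nm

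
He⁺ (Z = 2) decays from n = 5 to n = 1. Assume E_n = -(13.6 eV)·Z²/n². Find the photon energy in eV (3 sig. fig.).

The Bohr energies scale as Z², so for Z = 2: E_n = −54.40/n² eV.
E_5 = −54.40/25 = −2.176 eV and E_1 = −54.40/1 = −54.40 eV.
The photon energy is |E_5 − E_1| = 52.2 eV.

52.2 eV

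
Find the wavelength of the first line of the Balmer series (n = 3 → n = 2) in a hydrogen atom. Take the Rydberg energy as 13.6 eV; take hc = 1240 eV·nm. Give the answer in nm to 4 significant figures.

656.5 nm

The Balmer series terminates on n_f = 2; the first line has n_i = 2+1 = 3.
ΔE = 13.60 × (1/2² − 1/3²) = 1.889 eV.
λ = 1240 / 1.889 = 656.5 nm.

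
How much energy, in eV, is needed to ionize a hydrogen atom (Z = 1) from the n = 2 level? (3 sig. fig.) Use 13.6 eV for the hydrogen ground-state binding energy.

E_2 = −13.60/4 = −3.40 eV, so ionization (to E = 0) requires 3.40 eV.

3.40 eV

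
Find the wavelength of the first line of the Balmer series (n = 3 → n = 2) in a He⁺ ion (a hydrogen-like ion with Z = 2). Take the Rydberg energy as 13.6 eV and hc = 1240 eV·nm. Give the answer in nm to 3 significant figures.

164 nm

The Balmer series terminates on n_f = 2; the first line has n_i = 2+1 = 3.
ΔE = 54.40 × (1/2² − 1/3²) = 7.556 eV.
λ = 1240 / 7.556 = 164 nm.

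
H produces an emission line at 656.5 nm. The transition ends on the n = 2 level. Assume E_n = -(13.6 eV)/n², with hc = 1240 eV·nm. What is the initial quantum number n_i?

The photon energy is ΔE = hc/λ = 1240 / 656.5 = 1.889 eV.
With Z = 1, ΔE = 13.60 × (1/n_f² − 1/n_i²), so 1/n_f² − 1/n_i² = 0.1389.
With n_f = 2: 1/n_i² = 1/4 − 0.1389 = 0.1111, so n_i ≈ 3.00.

n_i = 3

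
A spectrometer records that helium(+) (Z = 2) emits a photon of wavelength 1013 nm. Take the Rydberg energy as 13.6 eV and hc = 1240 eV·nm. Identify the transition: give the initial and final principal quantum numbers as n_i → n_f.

n_i = 5, n_f = 4

The photon energy is ΔE = hc/λ = 1240 / 1013 = 1.224 eV.
With Z = 2, ΔE = 54.40 × (1/n_f² − 1/n_i²), so 1/n_f² − 1/n_i² = 0.02250.
Trying n_f = 4 gives 1/n_i² = 0.04000, i.e. n_i ≈ 5; this pair matches.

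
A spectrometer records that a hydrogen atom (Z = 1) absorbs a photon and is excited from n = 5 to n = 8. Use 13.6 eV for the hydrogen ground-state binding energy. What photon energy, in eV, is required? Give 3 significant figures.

0.332 eV

E_8 = −13.60/64 = −0.2125 eV and E_5 = −13.60/25 = −0.5440 eV.
The photon energy is |E_8 − E_5| = 0.332 eV.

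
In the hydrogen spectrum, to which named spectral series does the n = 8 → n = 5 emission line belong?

The series is set by the lower level: n_f = 5 is the Pfund series.

Pfund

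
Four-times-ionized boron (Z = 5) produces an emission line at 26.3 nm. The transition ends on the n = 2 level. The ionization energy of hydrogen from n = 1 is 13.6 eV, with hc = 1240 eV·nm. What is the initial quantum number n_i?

The photon energy is ΔE = hc/λ = 1240 / 26.3 = 47.15 eV.
With Z = 5, ΔE = 340.0 × (1/n_f² − 1/n_i²), so 1/n_f² − 1/n_i² = 0.1387.
With n_f = 2: 1/n_i² = 1/4 − 0.1387 = 0.1113, so n_i ≈ 3.00.

n_i = 3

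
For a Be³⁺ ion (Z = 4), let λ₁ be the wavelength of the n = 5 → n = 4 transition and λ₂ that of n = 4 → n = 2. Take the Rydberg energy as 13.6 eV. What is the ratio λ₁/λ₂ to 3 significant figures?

8.33

λ ∝ 1/ΔE ∝ 1/(1/n_f² − 1/n_i²), and the Z² and hc factors cancel in the ratio.
λ₁/λ₂ = (1/2² − 1/4²)/(1/4² − 1/5²) = 0.1875/0.02250 = 8.33.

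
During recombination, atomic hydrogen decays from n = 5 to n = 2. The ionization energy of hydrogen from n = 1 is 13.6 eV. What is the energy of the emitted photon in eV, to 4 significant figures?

2.856 eV

E_5 = −13.60/25 = −0.5440 eV and E_2 = −13.60/4 = −3.400 eV.
The photon energy is |E_5 − E_2| = 2.856 eV.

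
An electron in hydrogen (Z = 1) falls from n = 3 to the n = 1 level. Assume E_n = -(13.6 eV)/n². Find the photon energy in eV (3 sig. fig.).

E_3 = −13.60/9 = −1.511 eV and E_1 = −13.60/1 = −13.60 eV.
The photon energy is |E_3 − E_1| = 12.1 eV.

12.1 eV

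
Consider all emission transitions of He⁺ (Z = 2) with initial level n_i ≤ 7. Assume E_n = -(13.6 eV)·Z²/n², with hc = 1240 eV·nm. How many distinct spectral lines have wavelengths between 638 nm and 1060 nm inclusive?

2

Enumerate all n_i → n_f pairs with 1 ≤ n_f < n_i ≤ 7 and compute λ = 1240 / [13.6·4·(1/n_f² − 1/n_i²)].
Lines falling in [638, 1060] nm: 6→4 (656.5 nm), 5→4 (1013 nm).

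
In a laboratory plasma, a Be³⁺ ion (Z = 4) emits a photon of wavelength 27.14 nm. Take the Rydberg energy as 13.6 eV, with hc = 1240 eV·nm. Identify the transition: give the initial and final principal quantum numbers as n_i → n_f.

n_i = 5, n_f = 2

The photon energy is ΔE = hc/λ = 1240 / 27.14 = 45.69 eV.
With Z = 4, ΔE = 217.6 × (1/n_f² − 1/n_i²), so 1/n_f² − 1/n_i² = 0.2100.
Trying n_f = 2 gives 1/n_i² = 0.04003, i.e. n_i ≈ 5; this pair matches.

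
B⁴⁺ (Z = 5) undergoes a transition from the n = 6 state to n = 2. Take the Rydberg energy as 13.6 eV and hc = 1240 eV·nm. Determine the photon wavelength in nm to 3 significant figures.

For Z = 5 the level energies scale as Z², so the effective Rydberg energy is 13.6 × 25 = 340.0 eV.
ΔE = 340.0 × (1/2² − 1/6²) = 340.0 × 0.2222 = 75.56 eV.
λ = hc/ΔE = 1240 / 75.56 = 16.4 nm.

16.4 nm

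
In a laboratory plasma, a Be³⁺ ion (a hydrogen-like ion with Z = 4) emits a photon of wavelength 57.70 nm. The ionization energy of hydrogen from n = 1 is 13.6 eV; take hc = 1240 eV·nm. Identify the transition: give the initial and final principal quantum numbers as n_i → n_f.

The photon energy is ΔE = hc/λ = 1240 / 57.70 = 21.49 eV.
With Z = 4, ΔE = 217.6 × (1/n_f² − 1/n_i²), so 1/n_f² − 1/n_i² = 0.09876.
Trying n_f = 3 gives 1/n_i² = 0.01235, i.e. n_i ≈ 9; this pair matches.

n_i = 9, n_f = 3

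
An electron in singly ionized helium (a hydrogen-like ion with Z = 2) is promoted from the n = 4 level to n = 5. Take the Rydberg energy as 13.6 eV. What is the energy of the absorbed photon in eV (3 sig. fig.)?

1.22 eV

The Bohr energies scale as Z², so for Z = 2: E_n = −54.40/n² eV.
E_5 = −54.40/25 = −2.176 eV and E_4 = −54.40/16 = −3.400 eV.
The photon energy is |E_5 − E_4| = 1.22 eV.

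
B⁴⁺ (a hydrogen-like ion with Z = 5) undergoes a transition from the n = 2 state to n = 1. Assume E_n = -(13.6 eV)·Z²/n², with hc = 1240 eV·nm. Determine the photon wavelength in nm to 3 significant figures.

For Z = 5 the level energies scale as Z², so the effective Rydberg energy is 13.6 × 25 = 340.0 eV.
ΔE = 340.0 × (1/1² − 1/2²) = 340.0 × 0.7500 = 255.0 eV.
λ = hc/ΔE = 1240 / 255.0 = 4.86 nm.

4.86 nm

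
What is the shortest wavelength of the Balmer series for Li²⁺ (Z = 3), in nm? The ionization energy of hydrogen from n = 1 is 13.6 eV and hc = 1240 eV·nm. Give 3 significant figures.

40.5 nm

The Balmer series has lower level n_f = 2; the series limit corresponds to n_i → ∞.
ΔE_max = 13.6 × 9 / 2² = 30.60 eV.
λ_min = 1240 / 30.60 = 40.5 nm.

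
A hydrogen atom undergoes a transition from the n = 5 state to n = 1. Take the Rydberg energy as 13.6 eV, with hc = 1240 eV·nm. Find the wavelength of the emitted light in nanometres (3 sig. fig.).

95.0 nm

ΔE = 13.60 × (1/1² − 1/5²) = 13.60 × 0.9600 = 13.06 eV.
λ = hc/ΔE = 1240 / 13.06 = 95.0 nm.
This line belongs to the Lyman series.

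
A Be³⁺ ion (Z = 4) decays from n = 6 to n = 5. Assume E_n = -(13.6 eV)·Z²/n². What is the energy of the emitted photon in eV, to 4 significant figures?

The Bohr energies scale as Z², so for Z = 4: E_n = −217.6/n² eV.
E_6 = −217.6/36 = −6.044 eV and E_5 = −217.6/25 = −8.704 eV.
The photon energy is |E_6 − E_5| = 2.660 eV.

2.660 eV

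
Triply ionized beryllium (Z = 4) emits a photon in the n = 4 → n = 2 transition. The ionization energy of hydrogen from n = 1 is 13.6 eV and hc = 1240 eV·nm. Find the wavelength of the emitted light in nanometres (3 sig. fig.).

For Z = 4 the level energies scale as Z², so the effective Rydberg energy is 13.6 × 16 = 217.6 eV.
ΔE = 217.6 × (1/2² − 1/4²) = 217.6 × 0.1875 = 40.80 eV.
λ = hc/ΔE = 1240 / 40.80 = 30.4 nm.

30.4 nm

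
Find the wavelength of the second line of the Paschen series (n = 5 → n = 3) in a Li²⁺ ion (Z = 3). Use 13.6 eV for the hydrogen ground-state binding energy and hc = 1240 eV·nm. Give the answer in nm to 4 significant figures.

The Paschen series terminates on n_f = 3; the second line has n_i = 3+2 = 5.
ΔE = 122.4 × (1/3² − 1/5²) = 8.704 eV.
λ = 1240 / 8.704 = 142.5 nm.

142.5 nm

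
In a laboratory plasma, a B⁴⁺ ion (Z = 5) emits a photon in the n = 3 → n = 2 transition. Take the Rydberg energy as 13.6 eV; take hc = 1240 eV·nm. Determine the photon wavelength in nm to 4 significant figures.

26.26 nm

For Z = 5 the level energies scale as Z², so the effective Rydberg energy is 13.6 × 25 = 340.0 eV.
ΔE = 340.0 × (1/2² − 1/3²) = 340.0 × 0.1389 = 47.22 eV.
λ = hc/ΔE = 1240 / 47.22 = 26.26 nm.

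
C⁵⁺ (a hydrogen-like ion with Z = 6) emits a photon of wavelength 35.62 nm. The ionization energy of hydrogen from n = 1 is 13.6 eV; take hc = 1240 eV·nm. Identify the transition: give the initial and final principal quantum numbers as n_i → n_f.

The photon energy is ΔE = hc/λ = 1240 / 35.62 = 34.81 eV.
With Z = 6, ΔE = 489.6 × (1/n_f² − 1/n_i²), so 1/n_f² − 1/n_i² = 0.07110.
Trying n_f = 3 gives 1/n_i² = 0.04001, i.e. n_i ≈ 5; this pair matches.

n_i = 5, n_f = 3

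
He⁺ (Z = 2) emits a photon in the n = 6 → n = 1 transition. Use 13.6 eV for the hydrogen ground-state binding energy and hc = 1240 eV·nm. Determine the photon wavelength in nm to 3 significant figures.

For Z = 2 the level energies scale as Z², so the effective Rydberg energy is 13.6 × 4 = 54.40 eV.
ΔE = 54.40 × (1/1² − 1/6²) = 54.40 × 0.9722 = 52.89 eV.
λ = hc/ΔE = 1240 / 52.89 = 23.4 nm.

23.4 nm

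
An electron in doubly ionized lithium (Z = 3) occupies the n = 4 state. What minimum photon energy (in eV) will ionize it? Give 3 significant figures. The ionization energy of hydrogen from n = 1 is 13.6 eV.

7.65 eV

E_n = −13.6 Z²/n² = −122.4/n² eV for Z = 3.
E_4 = −122.4/16 = −7.65 eV, so ionization (to E = 0) requires 7.65 eV.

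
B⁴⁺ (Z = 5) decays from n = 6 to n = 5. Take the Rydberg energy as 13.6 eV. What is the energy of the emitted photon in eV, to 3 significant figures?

The Bohr energies scale as Z², so for Z = 5: E_n = −340.0/n² eV.
E_6 = −340.0/36 = −9.444 eV and E_5 = −340.0/25 = −13.60 eV.
The photon energy is |E_6 − E_5| = 4.16 eV.

4.16 eV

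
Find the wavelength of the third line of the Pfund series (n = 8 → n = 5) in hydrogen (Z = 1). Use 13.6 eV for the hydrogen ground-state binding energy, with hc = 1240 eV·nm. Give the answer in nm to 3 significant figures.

3740 nm

The Pfund series terminates on n_f = 5; the third line has n_i = 5+3 = 8.
ΔE = 13.60 × (1/5² − 1/8²) = 0.3315 eV.
λ = 1240 / 0.3315 = 3740 nm.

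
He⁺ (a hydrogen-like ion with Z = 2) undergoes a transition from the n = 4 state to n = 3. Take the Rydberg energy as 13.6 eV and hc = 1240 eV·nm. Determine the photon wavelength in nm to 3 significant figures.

For Z = 2 the level energies scale as Z², so the effective Rydberg energy is 13.6 × 4 = 54.40 eV.
ΔE = 54.40 × (1/3² − 1/4²) = 54.40 × 0.04861 = 2.644 eV.
λ = hc/ΔE = 1240 / 2.644 = 469 nm.

469 nm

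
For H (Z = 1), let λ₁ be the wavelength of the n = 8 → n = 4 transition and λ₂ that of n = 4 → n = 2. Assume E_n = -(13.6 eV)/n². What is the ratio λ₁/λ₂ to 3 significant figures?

4.00

λ ∝ 1/ΔE ∝ 1/(1/n_f² − 1/n_i²), and the Z² and hc factors cancel in the ratio.
λ₁/λ₂ = (1/2² − 1/4²)/(1/4² − 1/8²) = 0.1875/0.04688 = 4.00.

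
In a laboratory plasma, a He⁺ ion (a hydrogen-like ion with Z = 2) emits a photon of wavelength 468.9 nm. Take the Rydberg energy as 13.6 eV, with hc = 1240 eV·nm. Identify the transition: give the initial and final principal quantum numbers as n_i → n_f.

The photon energy is ΔE = hc/λ = 1240 / 468.9 = 2.644 eV.
With Z = 2, ΔE = 54.40 × (1/n_f² − 1/n_i²), so 1/n_f² − 1/n_i² = 0.04861.
Trying n_f = 3 gives 1/n_i² = 0.06250, i.e. n_i ≈ 4; this pair matches.

n_i = 4, n_f = 3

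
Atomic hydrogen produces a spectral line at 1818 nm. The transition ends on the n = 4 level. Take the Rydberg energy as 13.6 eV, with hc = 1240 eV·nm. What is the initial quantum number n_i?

The photon energy is ΔE = hc/λ = 1240 / 1818 = 0.6821 eV.
With Z = 1, ΔE = 13.60 × (1/n_f² − 1/n_i²), so 1/n_f² − 1/n_i² = 0.05015.
With n_f = 4: 1/n_i² = 1/16 − 0.05015 = 0.01235, so n_i ≈ 9.00.

n_i = 9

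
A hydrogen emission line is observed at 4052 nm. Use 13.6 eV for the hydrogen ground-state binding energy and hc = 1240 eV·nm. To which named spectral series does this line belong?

Brackett

ΔE = 1240/4052 = 0.3060 eV.
This matches 13.6 × (1/4² − 1/5²), so n_f = 4: the Brackett series.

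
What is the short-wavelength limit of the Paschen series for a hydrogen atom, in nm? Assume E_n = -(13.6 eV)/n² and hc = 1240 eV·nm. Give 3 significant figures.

821 nm

The Paschen series has lower level n_f = 3; the series limit corresponds to n_i → ∞.
ΔE_max = 13.6 × 1 / 3² = 1.511 eV.
λ_min = 1240 / 1.511 = 821 nm.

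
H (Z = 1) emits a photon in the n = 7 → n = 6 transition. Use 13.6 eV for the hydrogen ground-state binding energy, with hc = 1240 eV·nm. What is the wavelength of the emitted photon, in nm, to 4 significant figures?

ΔE = 13.60 × (1/6² − 1/7²) = 13.60 × 0.007370 = 0.1002 eV.
λ = hc/ΔE = 1240 / 0.1002 = 12370 nm.

12370 nm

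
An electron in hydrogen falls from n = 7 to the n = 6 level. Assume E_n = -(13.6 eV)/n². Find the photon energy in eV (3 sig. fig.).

E_7 = −13.60/49 = −0.2776 eV and E_6 = −13.60/36 = −0.3778 eV.
The photon energy is |E_7 − E_6| = 0.100 eV.

0.100 eV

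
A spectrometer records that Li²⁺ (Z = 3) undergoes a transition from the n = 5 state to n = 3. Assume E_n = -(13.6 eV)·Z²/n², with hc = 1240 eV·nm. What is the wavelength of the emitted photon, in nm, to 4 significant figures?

For Z = 3 the level energies scale as Z², so the effective Rydberg energy is 13.6 × 9 = 122.4 eV.
ΔE = 122.4 × (1/3² − 1/5²) = 122.4 × 0.07111 = 8.704 eV.
λ = hc/ΔE = 1240 / 8.704 = 142.5 nm.

142.5 nm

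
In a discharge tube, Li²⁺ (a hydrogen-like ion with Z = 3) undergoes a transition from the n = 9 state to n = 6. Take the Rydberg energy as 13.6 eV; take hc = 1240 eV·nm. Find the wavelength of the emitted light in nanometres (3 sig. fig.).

For Z = 3 the level energies scale as Z², so the effective Rydberg energy is 13.6 × 9 = 122.4 eV.
ΔE = 122.4 × (1/6² − 1/9²) = 122.4 × 0.01543 = 1.889 eV.
λ = hc/ΔE = 1240 / 1.889 = 656 nm.

656 nm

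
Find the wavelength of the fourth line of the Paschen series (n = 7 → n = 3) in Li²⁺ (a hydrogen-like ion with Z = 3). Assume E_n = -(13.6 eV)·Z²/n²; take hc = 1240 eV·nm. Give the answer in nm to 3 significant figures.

112 nm

The Paschen series terminates on n_f = 3; the fourth line has n_i = 3+4 = 7.
ΔE = 122.4 × (1/3² − 1/7²) = 11.10 eV.
λ = 1240 / 11.10 = 112 nm.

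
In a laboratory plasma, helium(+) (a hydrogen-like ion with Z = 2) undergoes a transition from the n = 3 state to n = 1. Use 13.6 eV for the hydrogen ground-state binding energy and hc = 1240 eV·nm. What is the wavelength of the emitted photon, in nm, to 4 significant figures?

25.64 nm

For Z = 2 the level energies scale as Z², so the effective Rydberg energy is 13.6 × 4 = 54.40 eV.
ΔE = 54.40 × (1/1² − 1/3²) = 54.40 × 0.8889 = 48.36 eV.
λ = hc/ΔE = 1240 / 48.36 = 25.64 nm.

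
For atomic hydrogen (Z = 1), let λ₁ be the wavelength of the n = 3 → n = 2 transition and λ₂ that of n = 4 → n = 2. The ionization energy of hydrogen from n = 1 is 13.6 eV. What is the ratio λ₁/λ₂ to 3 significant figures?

λ ∝ 1/ΔE ∝ 1/(1/n_f² − 1/n_i²), and the Z² and hc factors cancel in the ratio.
λ₁/λ₂ = (1/2² − 1/4²)/(1/2² − 1/3²) = 0.1875/0.1389 = 1.35.

1.35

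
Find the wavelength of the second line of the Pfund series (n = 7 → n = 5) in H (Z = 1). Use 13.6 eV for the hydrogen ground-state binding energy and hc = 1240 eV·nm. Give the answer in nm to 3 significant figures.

The Pfund series terminates on n_f = 5; the second line has n_i = 5+2 = 7.
ΔE = 13.60 × (1/5² − 1/7²) = 0.2664 eV.
λ = 1240 / 0.2664 = 4650 nm.

4650 nm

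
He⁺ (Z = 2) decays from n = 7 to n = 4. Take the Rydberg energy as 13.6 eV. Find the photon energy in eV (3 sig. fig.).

2.29 eV

The Bohr energies scale as Z², so for Z = 2: E_n = −54.40/n² eV.
E_7 = −54.40/49 = −1.110 eV and E_4 = −54.40/16 = −3.400 eV.
The photon energy is |E_7 − E_4| = 2.29 eV.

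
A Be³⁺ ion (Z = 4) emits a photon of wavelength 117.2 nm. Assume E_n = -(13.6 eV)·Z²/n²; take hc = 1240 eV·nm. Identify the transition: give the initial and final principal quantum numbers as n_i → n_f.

The photon energy is ΔE = hc/λ = 1240 / 117.2 = 10.58 eV.
With Z = 4, ΔE = 217.6 × (1/n_f² − 1/n_i²), so 1/n_f² − 1/n_i² = 0.04862.
Trying n_f = 3 gives 1/n_i² = 0.06249, i.e. n_i ≈ 4; this pair matches.

n_i = 4, n_f = 3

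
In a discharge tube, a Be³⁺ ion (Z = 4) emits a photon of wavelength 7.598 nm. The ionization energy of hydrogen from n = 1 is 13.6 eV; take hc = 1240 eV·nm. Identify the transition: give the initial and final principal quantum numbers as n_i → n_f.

n_i = 2, n_f = 1

The photon energy is ΔE = hc/λ = 1240 / 7.598 = 163.2 eV.
With Z = 4, ΔE = 217.6 × (1/n_f² − 1/n_i²), so 1/n_f² − 1/n_i² = 0.7500.
Trying n_f = 1 gives 1/n_i² = 0.2500, i.e. n_i ≈ 2; this pair matches.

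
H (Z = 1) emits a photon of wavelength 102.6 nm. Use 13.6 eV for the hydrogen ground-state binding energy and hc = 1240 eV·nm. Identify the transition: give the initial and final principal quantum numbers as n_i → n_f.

n_i = 3, n_f = 1

The photon energy is ΔE = hc/λ = 1240 / 102.6 = 12.09 eV.
With Z = 1, ΔE = 13.60 × (1/n_f² − 1/n_i²), so 1/n_f² − 1/n_i² = 0.8887.
Trying n_f = 1 gives 1/n_i² = 0.1113, i.e. n_i ≈ 3; this pair matches.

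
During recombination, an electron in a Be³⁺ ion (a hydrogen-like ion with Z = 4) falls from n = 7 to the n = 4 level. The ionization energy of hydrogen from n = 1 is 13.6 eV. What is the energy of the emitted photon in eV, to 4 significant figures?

The Bohr energies scale as Z², so for Z = 4: E_n = −217.6/n² eV.
E_7 = −217.6/49 = −4.441 eV and E_4 = −217.6/16 = −13.60 eV.
The photon energy is |E_7 − E_4| = 9.159 eV.

9.159 eV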